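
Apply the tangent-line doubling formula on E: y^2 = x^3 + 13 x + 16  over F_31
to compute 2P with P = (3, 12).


Doubling: s = (3 x1^2 + a) / (2 y1)
s = (3*3^2 + 13) / (2*12) mod 31 = 12
x3 = s^2 - 2 x1 mod 31 = 12^2 - 2*3 = 14
y3 = s (x1 - x3) - y1 mod 31 = 12 * (3 - 14) - 12 = 11

2P = (14, 11)


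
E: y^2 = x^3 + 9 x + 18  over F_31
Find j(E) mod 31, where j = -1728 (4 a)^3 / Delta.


Delta = -16(4 a^3 + 27 b^2) mod 31 = 27
-1728 * (4 a)^3 = -1728 * (4*9)^3 mod 31 = 8
j = 8 * 27^(-1) mod 31 = 29

j = 29 (mod 31)


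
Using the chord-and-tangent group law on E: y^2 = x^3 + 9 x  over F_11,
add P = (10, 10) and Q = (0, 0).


P != Q, so use the chord formula.
s = (y2 - y1) / (x2 - x1) = (1) / (1) mod 11 = 1
x3 = s^2 - x1 - x2 mod 11 = 1^2 - 10 - 0 = 2
y3 = s (x1 - x3) - y1 mod 11 = 1 * (10 - 2) - 10 = 9

P + Q = (2, 9)


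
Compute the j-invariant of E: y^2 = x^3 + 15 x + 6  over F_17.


Delta = -16(4 a^3 + 27 b^2) mod 17 = 5
-1728 * (4 a)^3 = -1728 * (4*15)^3 mod 17 = 5
j = 5 * 5^(-1) mod 17 = 1

j = 1 (mod 17)


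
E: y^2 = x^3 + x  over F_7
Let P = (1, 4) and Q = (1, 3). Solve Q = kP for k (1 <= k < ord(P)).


Enumerate multiples of P until we hit Q = (1, 3):
  1P = (1, 4)
  2P = (0, 0)
  3P = (1, 3)
Match found at i = 3.

k = 3


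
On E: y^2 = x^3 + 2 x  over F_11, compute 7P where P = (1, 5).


k = 7 = 111_2 (binary, LSB first: 111)
Double-and-add from P = (1, 5):
  bit 0 = 1: acc = O + (1, 5) = (1, 5)
  bit 1 = 1: acc = (1, 5) + (1, 6) = O
  bit 2 = 1: acc = O + (1, 5) = (1, 5)

7P = (1, 5)


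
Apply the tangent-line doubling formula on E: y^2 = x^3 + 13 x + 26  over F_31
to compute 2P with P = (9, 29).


Doubling: s = (3 x1^2 + a) / (2 y1)
s = (3*9^2 + 13) / (2*29) mod 31 = 29
x3 = s^2 - 2 x1 mod 31 = 29^2 - 2*9 = 17
y3 = s (x1 - x3) - y1 mod 31 = 29 * (9 - 17) - 29 = 18

2P = (17, 18)


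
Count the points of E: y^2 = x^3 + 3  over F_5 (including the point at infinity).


For each x in F_5, count y with y^2 = x^3 + 0 x + 3 mod 5:
  x = 1: RHS = 4, y in [2, 3]  -> 2 point(s)
  x = 2: RHS = 1, y in [1, 4]  -> 2 point(s)
  x = 3: RHS = 0, y in [0]  -> 1 point(s)
Affine points: 5. Add the point at infinity: total = 6.

#E(F_5) = 6


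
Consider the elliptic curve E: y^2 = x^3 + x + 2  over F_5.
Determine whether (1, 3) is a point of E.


Check whether y^2 = x^3 + 1 x + 2 (mod 5) for (x, y) = (1, 3).
LHS: y^2 = 3^2 mod 5 = 4
RHS: x^3 + 1 x + 2 = 1^3 + 1*1 + 2 mod 5 = 4
LHS = RHS

Yes, on the curve


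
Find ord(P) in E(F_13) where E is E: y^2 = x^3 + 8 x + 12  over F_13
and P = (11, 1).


Compute successive multiples of P until we hit O:
  1P = (11, 1)
  2P = (0, 5)
  3P = (6, 9)
  4P = (10, 0)
  5P = (6, 4)
  6P = (0, 8)
  7P = (11, 12)
  8P = O

ord(P) = 8


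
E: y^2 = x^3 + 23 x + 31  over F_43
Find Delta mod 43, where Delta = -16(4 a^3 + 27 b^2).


4 a^3 + 27 b^2 = 4*23^3 + 27*31^2 = 48668 + 25947 = 74615
Delta = -16 * (74615) = -1193840
Delta mod 43 = 12

Delta = 12 (mod 43)


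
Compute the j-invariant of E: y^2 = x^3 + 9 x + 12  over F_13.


Delta = -16(4 a^3 + 27 b^2) mod 13 = 11
-1728 * (4 a)^3 = -1728 * (4*9)^3 mod 13 = 12
j = 12 * 11^(-1) mod 13 = 7

j = 7 (mod 13)


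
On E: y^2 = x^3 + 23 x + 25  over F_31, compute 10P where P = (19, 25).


k = 10 = 1010_2 (binary, LSB first: 0101)
Double-and-add from P = (19, 25):
  bit 0 = 0: acc unchanged = O
  bit 1 = 1: acc = O + (29, 8) = (29, 8)
  bit 2 = 0: acc unchanged = (29, 8)
  bit 3 = 1: acc = (29, 8) + (13, 14) = (9, 0)

10P = (9, 0)


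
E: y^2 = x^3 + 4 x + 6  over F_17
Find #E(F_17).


For each x in F_17, count y with y^2 = x^3 + 4 x + 6 mod 17:
  x = 4: RHS = 1, y in [1, 16]  -> 2 point(s)
  x = 5: RHS = 15, y in [7, 10]  -> 2 point(s)
  x = 6: RHS = 8, y in [5, 12]  -> 2 point(s)
  x = 10: RHS = 9, y in [3, 14]  -> 2 point(s)
  x = 11: RHS = 4, y in [2, 15]  -> 2 point(s)
  x = 14: RHS = 1, y in [1, 16]  -> 2 point(s)
  x = 16: RHS = 1, y in [1, 16]  -> 2 point(s)
Affine points: 14. Add the point at infinity: total = 15.

#E(F_17) = 15


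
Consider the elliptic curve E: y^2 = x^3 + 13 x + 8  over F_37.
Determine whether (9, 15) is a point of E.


Check whether y^2 = x^3 + 13 x + 8 (mod 37) for (x, y) = (9, 15).
LHS: y^2 = 15^2 mod 37 = 3
RHS: x^3 + 13 x + 8 = 9^3 + 13*9 + 8 mod 37 = 3
LHS = RHS

Yes, on the curve


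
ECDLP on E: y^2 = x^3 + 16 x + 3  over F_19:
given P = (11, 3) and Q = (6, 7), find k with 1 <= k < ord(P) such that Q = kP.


Enumerate multiples of P until we hit Q = (6, 7):
  1P = (11, 3)
  2P = (6, 12)
  3P = (6, 7)
Match found at i = 3.

k = 3


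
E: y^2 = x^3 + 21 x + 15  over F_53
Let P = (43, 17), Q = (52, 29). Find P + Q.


P != Q, so use the chord formula.
s = (y2 - y1) / (x2 - x1) = (12) / (9) mod 53 = 19
x3 = s^2 - x1 - x2 mod 53 = 19^2 - 43 - 52 = 1
y3 = s (x1 - x3) - y1 mod 53 = 19 * (43 - 1) - 17 = 39

P + Q = (1, 39)


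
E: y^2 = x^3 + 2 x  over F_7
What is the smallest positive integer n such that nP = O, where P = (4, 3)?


Compute successive multiples of P until we hit O:
  1P = (4, 3)
  2P = (0, 0)
  3P = (4, 4)
  4P = O

ord(P) = 4


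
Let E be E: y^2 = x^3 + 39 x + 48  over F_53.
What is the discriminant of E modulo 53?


4 a^3 + 27 b^2 = 4*39^3 + 27*48^2 = 237276 + 62208 = 299484
Delta = -16 * (299484) = -4791744
Delta mod 53 = 39

Delta = 39 (mod 53)


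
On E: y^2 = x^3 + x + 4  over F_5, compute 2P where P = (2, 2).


Doubling: s = (3 x1^2 + a) / (2 y1)
s = (3*2^2 + 1) / (2*2) mod 5 = 2
x3 = s^2 - 2 x1 mod 5 = 2^2 - 2*2 = 0
y3 = s (x1 - x3) - y1 mod 5 = 2 * (2 - 0) - 2 = 2

2P = (0, 2)


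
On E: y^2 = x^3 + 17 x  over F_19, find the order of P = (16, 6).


Compute successive multiples of P until we hit O:
  1P = (16, 6)
  2P = (11, 6)
  3P = (11, 13)
  4P = (16, 13)
  5P = O

ord(P) = 5


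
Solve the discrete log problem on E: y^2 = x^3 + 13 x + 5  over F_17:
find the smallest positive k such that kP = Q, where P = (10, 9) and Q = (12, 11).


Enumerate multiples of P until we hit Q = (12, 11):
  1P = (10, 9)
  2P = (12, 11)
Match found at i = 2.

k = 2


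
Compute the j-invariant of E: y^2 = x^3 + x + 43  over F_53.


Delta = -16(4 a^3 + 27 b^2) mod 53 = 37
-1728 * (4 a)^3 = -1728 * (4*1)^3 mod 53 = 19
j = 19 * 37^(-1) mod 53 = 22

j = 22 (mod 53)


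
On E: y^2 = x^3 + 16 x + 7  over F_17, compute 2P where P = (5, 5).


Doubling: s = (3 x1^2 + a) / (2 y1)
s = (3*5^2 + 16) / (2*5) mod 17 = 4
x3 = s^2 - 2 x1 mod 17 = 4^2 - 2*5 = 6
y3 = s (x1 - x3) - y1 mod 17 = 4 * (5 - 6) - 5 = 8

2P = (6, 8)


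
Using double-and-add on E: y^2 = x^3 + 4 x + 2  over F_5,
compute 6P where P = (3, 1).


k = 6 = 110_2 (binary, LSB first: 011)
Double-and-add from P = (3, 1):
  bit 0 = 0: acc unchanged = O
  bit 1 = 1: acc = O + (3, 4) = (3, 4)
  bit 2 = 1: acc = (3, 4) + (3, 1) = O

6P = O


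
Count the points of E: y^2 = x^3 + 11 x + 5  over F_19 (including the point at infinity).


For each x in F_19, count y with y^2 = x^3 + 11 x + 5 mod 19:
  x = 0: RHS = 5, y in [9, 10]  -> 2 point(s)
  x = 1: RHS = 17, y in [6, 13]  -> 2 point(s)
  x = 2: RHS = 16, y in [4, 15]  -> 2 point(s)
  x = 7: RHS = 7, y in [8, 11]  -> 2 point(s)
  x = 8: RHS = 16, y in [4, 15]  -> 2 point(s)
  x = 9: RHS = 16, y in [4, 15]  -> 2 point(s)
  x = 15: RHS = 11, y in [7, 12]  -> 2 point(s)
Affine points: 14. Add the point at infinity: total = 15.

#E(F_19) = 15


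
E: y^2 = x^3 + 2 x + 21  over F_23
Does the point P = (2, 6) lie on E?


Check whether y^2 = x^3 + 2 x + 21 (mod 23) for (x, y) = (2, 6).
LHS: y^2 = 6^2 mod 23 = 13
RHS: x^3 + 2 x + 21 = 2^3 + 2*2 + 21 mod 23 = 10
LHS != RHS

No, not on the curve


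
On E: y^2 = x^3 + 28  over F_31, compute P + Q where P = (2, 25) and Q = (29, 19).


P != Q, so use the chord formula.
s = (y2 - y1) / (x2 - x1) = (25) / (27) mod 31 = 17
x3 = s^2 - x1 - x2 mod 31 = 17^2 - 2 - 29 = 10
y3 = s (x1 - x3) - y1 mod 31 = 17 * (2 - 10) - 25 = 25

P + Q = (10, 25)


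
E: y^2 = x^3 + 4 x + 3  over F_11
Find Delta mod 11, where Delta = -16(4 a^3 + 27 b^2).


4 a^3 + 27 b^2 = 4*4^3 + 27*3^2 = 256 + 243 = 499
Delta = -16 * (499) = -7984
Delta mod 11 = 2

Delta = 2 (mod 11)


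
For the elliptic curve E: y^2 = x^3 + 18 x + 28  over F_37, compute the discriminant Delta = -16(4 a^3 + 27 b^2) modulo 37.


4 a^3 + 27 b^2 = 4*18^3 + 27*28^2 = 23328 + 21168 = 44496
Delta = -16 * (44496) = -711936
Delta mod 37 = 18

Delta = 18 (mod 37)


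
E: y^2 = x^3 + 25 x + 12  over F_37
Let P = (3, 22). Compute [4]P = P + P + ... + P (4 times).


k = 4 = 100_2 (binary, LSB first: 001)
Double-and-add from P = (3, 22):
  bit 0 = 0: acc unchanged = O
  bit 1 = 0: acc unchanged = O
  bit 2 = 1: acc = O + (0, 7) = (0, 7)

4P = (0, 7)


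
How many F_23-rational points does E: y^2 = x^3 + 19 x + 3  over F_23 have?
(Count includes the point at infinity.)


For each x in F_23, count y with y^2 = x^3 + 19 x + 3 mod 23:
  x = 0: RHS = 3, y in [7, 16]  -> 2 point(s)
  x = 1: RHS = 0, y in [0]  -> 1 point(s)
  x = 2: RHS = 3, y in [7, 16]  -> 2 point(s)
  x = 3: RHS = 18, y in [8, 15]  -> 2 point(s)
  x = 5: RHS = 16, y in [4, 19]  -> 2 point(s)
  x = 8: RHS = 0, y in [0]  -> 1 point(s)
  x = 9: RHS = 6, y in [11, 12]  -> 2 point(s)
  x = 11: RHS = 2, y in [5, 18]  -> 2 point(s)
  x = 12: RHS = 4, y in [2, 21]  -> 2 point(s)
  x = 13: RHS = 9, y in [3, 20]  -> 2 point(s)
  x = 14: RHS = 0, y in [0]  -> 1 point(s)
  x = 15: RHS = 6, y in [11, 12]  -> 2 point(s)
  x = 17: RHS = 18, y in [8, 15]  -> 2 point(s)
  x = 18: RHS = 13, y in [6, 17]  -> 2 point(s)
  x = 19: RHS = 1, y in [1, 22]  -> 2 point(s)
  x = 21: RHS = 3, y in [7, 16]  -> 2 point(s)
  x = 22: RHS = 6, y in [11, 12]  -> 2 point(s)
Affine points: 31. Add the point at infinity: total = 32.

#E(F_23) = 32


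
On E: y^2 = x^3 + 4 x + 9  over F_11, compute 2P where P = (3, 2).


Doubling: s = (3 x1^2 + a) / (2 y1)
s = (3*3^2 + 4) / (2*2) mod 11 = 5
x3 = s^2 - 2 x1 mod 11 = 5^2 - 2*3 = 8
y3 = s (x1 - x3) - y1 mod 11 = 5 * (3 - 8) - 2 = 6

2P = (8, 6)


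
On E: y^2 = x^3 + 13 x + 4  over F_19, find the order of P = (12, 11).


Compute successive multiples of P until we hit O:
  1P = (12, 11)
  2P = (0, 2)
  3P = (4, 14)
  4P = (7, 18)
  5P = (5, 2)
  6P = (18, 3)
  7P = (14, 17)
  8P = (2, 0)
  ... (continuing to 16P)
  16P = O

ord(P) = 16


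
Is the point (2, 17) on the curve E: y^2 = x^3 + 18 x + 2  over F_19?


Check whether y^2 = x^3 + 18 x + 2 (mod 19) for (x, y) = (2, 17).
LHS: y^2 = 17^2 mod 19 = 4
RHS: x^3 + 18 x + 2 = 2^3 + 18*2 + 2 mod 19 = 8
LHS != RHS

No, not on the curve


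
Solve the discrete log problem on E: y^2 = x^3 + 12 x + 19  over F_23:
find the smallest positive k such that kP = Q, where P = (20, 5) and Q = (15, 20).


Enumerate multiples of P until we hit Q = (15, 20):
  1P = (20, 5)
  2P = (15, 3)
  3P = (13, 7)
  4P = (22, 12)
  5P = (22, 11)
  6P = (13, 16)
  7P = (15, 20)
Match found at i = 7.

k = 7


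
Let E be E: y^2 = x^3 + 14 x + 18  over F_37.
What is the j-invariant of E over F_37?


Delta = -16(4 a^3 + 27 b^2) mod 37 = 26
-1728 * (4 a)^3 = -1728 * (4*14)^3 mod 37 = 6
j = 6 * 26^(-1) mod 37 = 23

j = 23 (mod 37)


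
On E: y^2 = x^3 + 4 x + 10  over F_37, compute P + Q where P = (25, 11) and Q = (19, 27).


P != Q, so use the chord formula.
s = (y2 - y1) / (x2 - x1) = (16) / (31) mod 37 = 22
x3 = s^2 - x1 - x2 mod 37 = 22^2 - 25 - 19 = 33
y3 = s (x1 - x3) - y1 mod 37 = 22 * (25 - 33) - 11 = 35

P + Q = (33, 35)


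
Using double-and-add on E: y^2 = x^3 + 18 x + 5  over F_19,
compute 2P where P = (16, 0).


k = 2 = 10_2 (binary, LSB first: 01)
Double-and-add from P = (16, 0):
  bit 0 = 0: acc unchanged = O
  bit 1 = 1: acc = O + O = O

2P = O


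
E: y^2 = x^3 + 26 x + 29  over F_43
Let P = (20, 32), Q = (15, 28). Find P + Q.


P != Q, so use the chord formula.
s = (y2 - y1) / (x2 - x1) = (39) / (38) mod 43 = 18
x3 = s^2 - x1 - x2 mod 43 = 18^2 - 20 - 15 = 31
y3 = s (x1 - x3) - y1 mod 43 = 18 * (20 - 31) - 32 = 28

P + Q = (31, 28)


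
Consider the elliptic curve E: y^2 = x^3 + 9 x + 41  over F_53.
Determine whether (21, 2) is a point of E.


Check whether y^2 = x^3 + 9 x + 41 (mod 53) for (x, y) = (21, 2).
LHS: y^2 = 2^2 mod 53 = 4
RHS: x^3 + 9 x + 41 = 21^3 + 9*21 + 41 mod 53 = 4
LHS = RHS

Yes, on the curve


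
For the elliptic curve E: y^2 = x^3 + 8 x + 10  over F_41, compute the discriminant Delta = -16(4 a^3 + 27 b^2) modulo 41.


4 a^3 + 27 b^2 = 4*8^3 + 27*10^2 = 2048 + 2700 = 4748
Delta = -16 * (4748) = -75968
Delta mod 41 = 5

Delta = 5 (mod 41)


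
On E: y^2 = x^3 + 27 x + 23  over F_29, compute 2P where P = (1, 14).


Doubling: s = (3 x1^2 + a) / (2 y1)
s = (3*1^2 + 27) / (2*14) mod 29 = 28
x3 = s^2 - 2 x1 mod 29 = 28^2 - 2*1 = 28
y3 = s (x1 - x3) - y1 mod 29 = 28 * (1 - 28) - 14 = 13

2P = (28, 13)


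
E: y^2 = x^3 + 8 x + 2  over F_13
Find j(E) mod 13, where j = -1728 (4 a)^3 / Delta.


Delta = -16(4 a^3 + 27 b^2) mod 13 = 6
-1728 * (4 a)^3 = -1728 * (4*8)^3 mod 13 = 8
j = 8 * 6^(-1) mod 13 = 10

j = 10 (mod 13)


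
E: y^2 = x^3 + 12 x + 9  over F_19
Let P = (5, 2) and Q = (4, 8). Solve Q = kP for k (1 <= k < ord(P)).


Enumerate multiples of P until we hit Q = (4, 8):
  1P = (5, 2)
  2P = (13, 14)
  3P = (8, 3)
  4P = (4, 11)
  5P = (15, 12)
  6P = (0, 3)
  7P = (11, 3)
  8P = (12, 0)
  9P = (11, 16)
  10P = (0, 16)
  11P = (15, 7)
  12P = (4, 8)
Match found at i = 12.

k = 12


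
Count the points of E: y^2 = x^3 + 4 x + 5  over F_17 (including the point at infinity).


For each x in F_17, count y with y^2 = x^3 + 4 x + 5 mod 17:
  x = 2: RHS = 4, y in [2, 15]  -> 2 point(s)
  x = 4: RHS = 0, y in [0]  -> 1 point(s)
  x = 7: RHS = 2, y in [6, 11]  -> 2 point(s)
  x = 10: RHS = 8, y in [5, 12]  -> 2 point(s)
  x = 12: RHS = 13, y in [8, 9]  -> 2 point(s)
  x = 14: RHS = 0, y in [0]  -> 1 point(s)
  x = 16: RHS = 0, y in [0]  -> 1 point(s)
Affine points: 11. Add the point at infinity: total = 12.

#E(F_17) = 12


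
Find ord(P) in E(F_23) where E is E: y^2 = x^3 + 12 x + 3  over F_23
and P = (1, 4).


Compute successive multiples of P until we hit O:
  1P = (1, 4)
  2P = (22, 17)
  3P = (2, 14)
  4P = (5, 2)
  5P = (0, 7)
  6P = (8, 17)
  7P = (9, 14)
  8P = (16, 6)
  ... (continuing to 30P)
  30P = O

ord(P) = 30


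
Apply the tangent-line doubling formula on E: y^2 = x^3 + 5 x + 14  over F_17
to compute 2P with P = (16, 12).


Doubling: s = (3 x1^2 + a) / (2 y1)
s = (3*16^2 + 5) / (2*12) mod 17 = 6
x3 = s^2 - 2 x1 mod 17 = 6^2 - 2*16 = 4
y3 = s (x1 - x3) - y1 mod 17 = 6 * (16 - 4) - 12 = 9

2P = (4, 9)


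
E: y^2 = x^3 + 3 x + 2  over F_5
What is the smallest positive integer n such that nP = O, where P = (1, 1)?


Compute successive multiples of P until we hit O:
  1P = (1, 1)
  2P = (2, 1)
  3P = (2, 4)
  4P = (1, 4)
  5P = O

ord(P) = 5


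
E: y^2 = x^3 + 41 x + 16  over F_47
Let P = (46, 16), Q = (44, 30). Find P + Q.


P != Q, so use the chord formula.
s = (y2 - y1) / (x2 - x1) = (14) / (45) mod 47 = 40
x3 = s^2 - x1 - x2 mod 47 = 40^2 - 46 - 44 = 6
y3 = s (x1 - x3) - y1 mod 47 = 40 * (46 - 6) - 16 = 33

P + Q = (6, 33)


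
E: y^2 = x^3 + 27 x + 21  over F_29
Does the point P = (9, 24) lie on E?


Check whether y^2 = x^3 + 27 x + 21 (mod 29) for (x, y) = (9, 24).
LHS: y^2 = 24^2 mod 29 = 25
RHS: x^3 + 27 x + 21 = 9^3 + 27*9 + 21 mod 29 = 7
LHS != RHS

No, not on the curve


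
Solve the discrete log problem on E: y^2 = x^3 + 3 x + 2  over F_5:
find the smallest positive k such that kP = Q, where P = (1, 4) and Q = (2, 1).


Enumerate multiples of P until we hit Q = (2, 1):
  1P = (1, 4)
  2P = (2, 4)
  3P = (2, 1)
Match found at i = 3.

k = 3


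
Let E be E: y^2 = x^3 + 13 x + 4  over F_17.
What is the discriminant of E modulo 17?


4 a^3 + 27 b^2 = 4*13^3 + 27*4^2 = 8788 + 432 = 9220
Delta = -16 * (9220) = -147520
Delta mod 17 = 6

Delta = 6 (mod 17)


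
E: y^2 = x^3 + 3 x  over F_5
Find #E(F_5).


For each x in F_5, count y with y^2 = x^3 + 3 x + 0 mod 5:
  x = 0: RHS = 0, y in [0]  -> 1 point(s)
  x = 1: RHS = 4, y in [2, 3]  -> 2 point(s)
  x = 2: RHS = 4, y in [2, 3]  -> 2 point(s)
  x = 3: RHS = 1, y in [1, 4]  -> 2 point(s)
  x = 4: RHS = 1, y in [1, 4]  -> 2 point(s)
Affine points: 9. Add the point at infinity: total = 10.

#E(F_5) = 10


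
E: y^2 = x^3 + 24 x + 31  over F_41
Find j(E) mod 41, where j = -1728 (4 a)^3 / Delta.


Delta = -16(4 a^3 + 27 b^2) mod 41 = 17
-1728 * (4 a)^3 = -1728 * (4*24)^3 mod 41 = 18
j = 18 * 17^(-1) mod 41 = 30

j = 30 (mod 41)


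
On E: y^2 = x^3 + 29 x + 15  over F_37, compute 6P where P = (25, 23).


k = 6 = 110_2 (binary, LSB first: 011)
Double-and-add from P = (25, 23):
  bit 0 = 0: acc unchanged = O
  bit 1 = 1: acc = O + (23, 26) = (23, 26)
  bit 2 = 1: acc = (23, 26) + (2, 9) = (2, 28)

6P = (2, 28)


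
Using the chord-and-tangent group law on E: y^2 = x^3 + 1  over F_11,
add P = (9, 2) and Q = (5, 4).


P != Q, so use the chord formula.
s = (y2 - y1) / (x2 - x1) = (2) / (7) mod 11 = 5
x3 = s^2 - x1 - x2 mod 11 = 5^2 - 9 - 5 = 0
y3 = s (x1 - x3) - y1 mod 11 = 5 * (9 - 0) - 2 = 10

P + Q = (0, 10)


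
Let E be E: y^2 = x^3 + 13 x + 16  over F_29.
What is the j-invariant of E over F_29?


Delta = -16(4 a^3 + 27 b^2) mod 29 = 27
-1728 * (4 a)^3 = -1728 * (4*13)^3 mod 29 = 18
j = 18 * 27^(-1) mod 29 = 20

j = 20 (mod 29)


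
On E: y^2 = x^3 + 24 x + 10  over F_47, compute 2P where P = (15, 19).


Doubling: s = (3 x1^2 + a) / (2 y1)
s = (3*15^2 + 24) / (2*19) mod 47 = 32
x3 = s^2 - 2 x1 mod 47 = 32^2 - 2*15 = 7
y3 = s (x1 - x3) - y1 mod 47 = 32 * (15 - 7) - 19 = 2

2P = (7, 2)


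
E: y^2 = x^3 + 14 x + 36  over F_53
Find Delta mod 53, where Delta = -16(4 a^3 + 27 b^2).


4 a^3 + 27 b^2 = 4*14^3 + 27*36^2 = 10976 + 34992 = 45968
Delta = -16 * (45968) = -735488
Delta mod 53 = 46

Delta = 46 (mod 53)


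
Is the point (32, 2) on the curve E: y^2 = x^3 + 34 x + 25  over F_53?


Check whether y^2 = x^3 + 34 x + 25 (mod 53) for (x, y) = (32, 2).
LHS: y^2 = 2^2 mod 53 = 4
RHS: x^3 + 34 x + 25 = 32^3 + 34*32 + 25 mod 53 = 14
LHS != RHS

No, not on the curve


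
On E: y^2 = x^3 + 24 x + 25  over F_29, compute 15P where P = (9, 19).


k = 15 = 1111_2 (binary, LSB first: 1111)
Double-and-add from P = (9, 19):
  bit 0 = 1: acc = O + (9, 19) = (9, 19)
  bit 1 = 1: acc = (9, 19) + (5, 3) = (2, 9)
  bit 2 = 1: acc = (2, 9) + (23, 19) = (11, 24)
  bit 3 = 1: acc = (11, 24) + (8, 27) = (11, 5)

15P = (11, 5)


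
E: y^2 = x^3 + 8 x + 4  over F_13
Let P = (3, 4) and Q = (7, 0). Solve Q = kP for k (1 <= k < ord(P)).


Enumerate multiples of P until we hit Q = (7, 0):
  1P = (3, 4)
  2P = (4, 3)
  3P = (7, 0)
Match found at i = 3.

k = 3


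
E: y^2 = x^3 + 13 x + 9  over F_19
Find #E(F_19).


For each x in F_19, count y with y^2 = x^3 + 13 x + 9 mod 19:
  x = 0: RHS = 9, y in [3, 16]  -> 2 point(s)
  x = 1: RHS = 4, y in [2, 17]  -> 2 point(s)
  x = 2: RHS = 5, y in [9, 10]  -> 2 point(s)
  x = 4: RHS = 11, y in [7, 12]  -> 2 point(s)
  x = 5: RHS = 9, y in [3, 16]  -> 2 point(s)
  x = 7: RHS = 6, y in [5, 14]  -> 2 point(s)
  x = 8: RHS = 17, y in [6, 13]  -> 2 point(s)
  x = 9: RHS = 0, y in [0]  -> 1 point(s)
  x = 11: RHS = 1, y in [1, 18]  -> 2 point(s)
  x = 13: RHS = 0, y in [0]  -> 1 point(s)
  x = 14: RHS = 9, y in [3, 16]  -> 2 point(s)
  x = 15: RHS = 7, y in [8, 11]  -> 2 point(s)
  x = 16: RHS = 0, y in [0]  -> 1 point(s)
Affine points: 23. Add the point at infinity: total = 24.

#E(F_19) = 24


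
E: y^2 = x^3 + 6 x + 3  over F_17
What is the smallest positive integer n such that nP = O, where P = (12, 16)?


Compute successive multiples of P until we hit O:
  1P = (12, 16)
  2P = (14, 14)
  3P = (9, 15)
  4P = (15, 0)
  5P = (9, 2)
  6P = (14, 3)
  7P = (12, 1)
  8P = O

ord(P) = 8


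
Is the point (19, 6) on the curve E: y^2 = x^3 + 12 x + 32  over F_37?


Check whether y^2 = x^3 + 12 x + 32 (mod 37) for (x, y) = (19, 6).
LHS: y^2 = 6^2 mod 37 = 36
RHS: x^3 + 12 x + 32 = 19^3 + 12*19 + 32 mod 37 = 15
LHS != RHS

No, not on the curve


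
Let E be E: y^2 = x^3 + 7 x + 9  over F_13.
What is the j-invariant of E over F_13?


Delta = -16(4 a^3 + 27 b^2) mod 13 = 9
-1728 * (4 a)^3 = -1728 * (4*7)^3 mod 13 = 8
j = 8 * 9^(-1) mod 13 = 11

j = 11 (mod 13)


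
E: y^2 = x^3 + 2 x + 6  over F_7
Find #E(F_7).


For each x in F_7, count y with y^2 = x^3 + 2 x + 6 mod 7:
  x = 1: RHS = 2, y in [3, 4]  -> 2 point(s)
  x = 2: RHS = 4, y in [2, 5]  -> 2 point(s)
  x = 3: RHS = 4, y in [2, 5]  -> 2 point(s)
  x = 4: RHS = 1, y in [1, 6]  -> 2 point(s)
  x = 5: RHS = 1, y in [1, 6]  -> 2 point(s)
Affine points: 10. Add the point at infinity: total = 11.

#E(F_7) = 11


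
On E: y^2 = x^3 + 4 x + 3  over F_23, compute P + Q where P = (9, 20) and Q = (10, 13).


P != Q, so use the chord formula.
s = (y2 - y1) / (x2 - x1) = (16) / (1) mod 23 = 16
x3 = s^2 - x1 - x2 mod 23 = 16^2 - 9 - 10 = 7
y3 = s (x1 - x3) - y1 mod 23 = 16 * (9 - 7) - 20 = 12

P + Q = (7, 12)


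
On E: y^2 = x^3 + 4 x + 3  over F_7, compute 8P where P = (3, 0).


k = 8 = 1000_2 (binary, LSB first: 0001)
Double-and-add from P = (3, 0):
  bit 0 = 0: acc unchanged = O
  bit 1 = 0: acc unchanged = O
  bit 2 = 0: acc unchanged = O
  bit 3 = 1: acc = O + O = O

8P = O


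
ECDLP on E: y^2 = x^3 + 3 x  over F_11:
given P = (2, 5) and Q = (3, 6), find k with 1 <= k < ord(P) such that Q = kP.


Enumerate multiples of P until we hit Q = (3, 6):
  1P = (2, 5)
  2P = (1, 2)
  3P = (6, 5)
  4P = (3, 6)
Match found at i = 4.

k = 4


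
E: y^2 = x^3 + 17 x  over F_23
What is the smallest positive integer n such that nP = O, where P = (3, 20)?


Compute successive multiples of P until we hit O:
  1P = (3, 20)
  2P = (12, 0)
  3P = (3, 3)
  4P = O

ord(P) = 4


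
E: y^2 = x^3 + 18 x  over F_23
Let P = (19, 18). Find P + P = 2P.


Doubling: s = (3 x1^2 + a) / (2 y1)
s = (3*19^2 + 18) / (2*18) mod 23 = 21
x3 = s^2 - 2 x1 mod 23 = 21^2 - 2*19 = 12
y3 = s (x1 - x3) - y1 mod 23 = 21 * (19 - 12) - 18 = 14

2P = (12, 14)


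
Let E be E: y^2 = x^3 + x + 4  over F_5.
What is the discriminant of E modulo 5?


4 a^3 + 27 b^2 = 4*1^3 + 27*4^2 = 4 + 432 = 436
Delta = -16 * (436) = -6976
Delta mod 5 = 4

Delta = 4 (mod 5)


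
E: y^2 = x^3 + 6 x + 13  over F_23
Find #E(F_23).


For each x in F_23, count y with y^2 = x^3 + 6 x + 13 mod 23:
  x = 0: RHS = 13, y in [6, 17]  -> 2 point(s)
  x = 3: RHS = 12, y in [9, 14]  -> 2 point(s)
  x = 4: RHS = 9, y in [3, 20]  -> 2 point(s)
  x = 6: RHS = 12, y in [9, 14]  -> 2 point(s)
  x = 14: RHS = 12, y in [9, 14]  -> 2 point(s)
  x = 21: RHS = 16, y in [4, 19]  -> 2 point(s)
  x = 22: RHS = 6, y in [11, 12]  -> 2 point(s)
Affine points: 14. Add the point at infinity: total = 15.

#E(F_23) = 15


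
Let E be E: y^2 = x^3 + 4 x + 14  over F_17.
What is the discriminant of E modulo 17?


4 a^3 + 27 b^2 = 4*4^3 + 27*14^2 = 256 + 5292 = 5548
Delta = -16 * (5548) = -88768
Delta mod 17 = 6

Delta = 6 (mod 17)


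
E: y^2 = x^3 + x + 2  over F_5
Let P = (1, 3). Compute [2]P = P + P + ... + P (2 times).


k = 2 = 10_2 (binary, LSB first: 01)
Double-and-add from P = (1, 3):
  bit 0 = 0: acc unchanged = O
  bit 1 = 1: acc = O + (4, 0) = (4, 0)

2P = (4, 0)


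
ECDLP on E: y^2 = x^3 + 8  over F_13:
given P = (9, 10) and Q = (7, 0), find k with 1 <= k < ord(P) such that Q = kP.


Enumerate multiples of P until we hit Q = (7, 0):
  1P = (9, 10)
  2P = (7, 0)
Match found at i = 2.

k = 2


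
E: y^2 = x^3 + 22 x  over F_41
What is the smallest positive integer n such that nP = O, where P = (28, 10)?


Compute successive multiples of P until we hit O:
  1P = (28, 10)
  2P = (8, 27)
  3P = (13, 8)
  4P = (33, 3)
  5P = (0, 0)
  6P = (33, 38)
  7P = (13, 33)
  8P = (8, 14)
  ... (continuing to 10P)
  10P = O

ord(P) = 10


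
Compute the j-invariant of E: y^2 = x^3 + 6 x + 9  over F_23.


Delta = -16(4 a^3 + 27 b^2) mod 23 = 13
-1728 * (4 a)^3 = -1728 * (4*6)^3 mod 23 = 20
j = 20 * 13^(-1) mod 23 = 21

j = 21 (mod 23)


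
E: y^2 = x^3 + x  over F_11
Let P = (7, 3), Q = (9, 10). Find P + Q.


P != Q, so use the chord formula.
s = (y2 - y1) / (x2 - x1) = (7) / (2) mod 11 = 9
x3 = s^2 - x1 - x2 mod 11 = 9^2 - 7 - 9 = 10
y3 = s (x1 - x3) - y1 mod 11 = 9 * (7 - 10) - 3 = 3

P + Q = (10, 3)


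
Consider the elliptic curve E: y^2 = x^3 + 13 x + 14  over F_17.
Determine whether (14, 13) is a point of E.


Check whether y^2 = x^3 + 13 x + 14 (mod 17) for (x, y) = (14, 13).
LHS: y^2 = 13^2 mod 17 = 16
RHS: x^3 + 13 x + 14 = 14^3 + 13*14 + 14 mod 17 = 16
LHS = RHS

Yes, on the curve


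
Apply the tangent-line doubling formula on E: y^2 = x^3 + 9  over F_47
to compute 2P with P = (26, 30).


Doubling: s = (3 x1^2 + a) / (2 y1)
s = (3*26^2 + 0) / (2*30) mod 47 = 15
x3 = s^2 - 2 x1 mod 47 = 15^2 - 2*26 = 32
y3 = s (x1 - x3) - y1 mod 47 = 15 * (26 - 32) - 30 = 21

2P = (32, 21)


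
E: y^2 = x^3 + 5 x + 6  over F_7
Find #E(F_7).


For each x in F_7, count y with y^2 = x^3 + 5 x + 6 mod 7:
  x = 5: RHS = 2, y in [3, 4]  -> 2 point(s)
  x = 6: RHS = 0, y in [0]  -> 1 point(s)
Affine points: 3. Add the point at infinity: total = 4.

#E(F_7) = 4


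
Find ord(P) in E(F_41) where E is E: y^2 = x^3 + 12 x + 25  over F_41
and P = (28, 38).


Compute successive multiples of P until we hit O:
  1P = (28, 38)
  2P = (36, 39)
  3P = (2, 37)
  4P = (9, 40)
  5P = (24, 22)
  6P = (5, 13)
  7P = (26, 23)
  8P = (33, 27)
  ... (continuing to 42P)
  42P = O

ord(P) = 42


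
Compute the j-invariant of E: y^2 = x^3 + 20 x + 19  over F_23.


Delta = -16(4 a^3 + 27 b^2) mod 23 = 14
-1728 * (4 a)^3 = -1728 * (4*20)^3 mod 23 = 9
j = 9 * 14^(-1) mod 23 = 22

j = 22 (mod 23)


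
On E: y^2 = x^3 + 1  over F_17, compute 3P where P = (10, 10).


k = 3 = 11_2 (binary, LSB first: 11)
Double-and-add from P = (10, 10):
  bit 0 = 1: acc = O + (10, 10) = (10, 10)
  bit 1 = 1: acc = (10, 10) + (1, 6) = (2, 3)

3P = (2, 3)


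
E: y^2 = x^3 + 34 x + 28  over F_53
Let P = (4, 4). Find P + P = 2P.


Doubling: s = (3 x1^2 + a) / (2 y1)
s = (3*4^2 + 34) / (2*4) mod 53 = 50
x3 = s^2 - 2 x1 mod 53 = 50^2 - 2*4 = 1
y3 = s (x1 - x3) - y1 mod 53 = 50 * (4 - 1) - 4 = 40

2P = (1, 40)


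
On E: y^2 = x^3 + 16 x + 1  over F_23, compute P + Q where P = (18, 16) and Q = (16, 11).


P != Q, so use the chord formula.
s = (y2 - y1) / (x2 - x1) = (18) / (21) mod 23 = 14
x3 = s^2 - x1 - x2 mod 23 = 14^2 - 18 - 16 = 1
y3 = s (x1 - x3) - y1 mod 23 = 14 * (18 - 1) - 16 = 15

P + Q = (1, 15)


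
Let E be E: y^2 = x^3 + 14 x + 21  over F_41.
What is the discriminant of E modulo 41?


4 a^3 + 27 b^2 = 4*14^3 + 27*21^2 = 10976 + 11907 = 22883
Delta = -16 * (22883) = -366128
Delta mod 41 = 2

Delta = 2 (mod 41)


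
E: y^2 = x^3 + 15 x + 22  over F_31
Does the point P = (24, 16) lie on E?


Check whether y^2 = x^3 + 15 x + 22 (mod 31) for (x, y) = (24, 16).
LHS: y^2 = 16^2 mod 31 = 8
RHS: x^3 + 15 x + 22 = 24^3 + 15*24 + 22 mod 31 = 8
LHS = RHS

Yes, on the curve


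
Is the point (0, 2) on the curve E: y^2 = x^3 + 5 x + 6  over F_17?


Check whether y^2 = x^3 + 5 x + 6 (mod 17) for (x, y) = (0, 2).
LHS: y^2 = 2^2 mod 17 = 4
RHS: x^3 + 5 x + 6 = 0^3 + 5*0 + 6 mod 17 = 6
LHS != RHS

No, not on the curve


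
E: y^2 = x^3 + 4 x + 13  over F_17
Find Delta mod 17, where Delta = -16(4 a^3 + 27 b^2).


4 a^3 + 27 b^2 = 4*4^3 + 27*13^2 = 256 + 4563 = 4819
Delta = -16 * (4819) = -77104
Delta mod 17 = 8

Delta = 8 (mod 17)


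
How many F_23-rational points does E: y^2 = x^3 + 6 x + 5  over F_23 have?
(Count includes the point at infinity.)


For each x in F_23, count y with y^2 = x^3 + 6 x + 5 mod 23:
  x = 1: RHS = 12, y in [9, 14]  -> 2 point(s)
  x = 2: RHS = 2, y in [5, 18]  -> 2 point(s)
  x = 3: RHS = 4, y in [2, 21]  -> 2 point(s)
  x = 4: RHS = 1, y in [1, 22]  -> 2 point(s)
  x = 6: RHS = 4, y in [2, 21]  -> 2 point(s)
  x = 8: RHS = 13, y in [6, 17]  -> 2 point(s)
  x = 9: RHS = 6, y in [11, 12]  -> 2 point(s)
  x = 13: RHS = 3, y in [7, 16]  -> 2 point(s)
  x = 14: RHS = 4, y in [2, 21]  -> 2 point(s)
  x = 17: RHS = 6, y in [11, 12]  -> 2 point(s)
  x = 19: RHS = 9, y in [3, 20]  -> 2 point(s)
  x = 20: RHS = 6, y in [11, 12]  -> 2 point(s)
  x = 21: RHS = 8, y in [10, 13]  -> 2 point(s)
Affine points: 26. Add the point at infinity: total = 27.

#E(F_23) = 27


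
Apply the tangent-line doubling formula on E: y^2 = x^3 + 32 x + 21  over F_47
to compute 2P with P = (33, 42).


Doubling: s = (3 x1^2 + a) / (2 y1)
s = (3*33^2 + 32) / (2*42) mod 47 = 32
x3 = s^2 - 2 x1 mod 47 = 32^2 - 2*33 = 18
y3 = s (x1 - x3) - y1 mod 47 = 32 * (33 - 18) - 42 = 15

2P = (18, 15)


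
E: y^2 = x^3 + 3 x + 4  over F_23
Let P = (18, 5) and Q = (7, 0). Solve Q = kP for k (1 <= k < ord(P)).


Enumerate multiples of P until we hit Q = (7, 0):
  1P = (18, 5)
  2P = (0, 2)
  3P = (21, 6)
  4P = (2, 8)
  5P = (6, 10)
  6P = (7, 0)
Match found at i = 6.

k = 6


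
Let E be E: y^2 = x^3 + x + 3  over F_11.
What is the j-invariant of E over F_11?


Delta = -16(4 a^3 + 27 b^2) mod 11 = 8
-1728 * (4 a)^3 = -1728 * (4*1)^3 mod 11 = 2
j = 2 * 8^(-1) mod 11 = 3

j = 3 (mod 11)


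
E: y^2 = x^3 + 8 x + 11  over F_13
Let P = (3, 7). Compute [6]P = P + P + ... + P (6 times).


k = 6 = 110_2 (binary, LSB first: 011)
Double-and-add from P = (3, 7):
  bit 0 = 0: acc unchanged = O
  bit 1 = 1: acc = O + (10, 8) = (10, 8)
  bit 2 = 1: acc = (10, 8) + (2, 3) = (2, 10)

6P = (2, 10)


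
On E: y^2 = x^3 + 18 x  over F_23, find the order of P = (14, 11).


Compute successive multiples of P until we hit O:
  1P = (14, 11)
  2P = (13, 4)
  3P = (22, 2)
  4P = (3, 14)
  5P = (19, 5)
  6P = (8, 14)
  7P = (7, 20)
  8P = (6, 5)
  ... (continuing to 24P)
  24P = O

ord(P) = 24


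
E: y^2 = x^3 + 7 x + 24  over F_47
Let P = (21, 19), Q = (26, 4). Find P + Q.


P != Q, so use the chord formula.
s = (y2 - y1) / (x2 - x1) = (32) / (5) mod 47 = 44
x3 = s^2 - x1 - x2 mod 47 = 44^2 - 21 - 26 = 9
y3 = s (x1 - x3) - y1 mod 47 = 44 * (21 - 9) - 19 = 39

P + Q = (9, 39)


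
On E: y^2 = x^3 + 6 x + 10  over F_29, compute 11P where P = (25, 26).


k = 11 = 1011_2 (binary, LSB first: 1101)
Double-and-add from P = (25, 26):
  bit 0 = 1: acc = O + (25, 26) = (25, 26)
  bit 1 = 1: acc = (25, 26) + (2, 28) = (15, 16)
  bit 2 = 0: acc unchanged = (15, 16)
  bit 3 = 1: acc = (15, 16) + (19, 20) = (25, 3)

11P = (25, 3)


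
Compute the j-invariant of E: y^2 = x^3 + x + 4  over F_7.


Delta = -16(4 a^3 + 27 b^2) mod 7 = 3
-1728 * (4 a)^3 = -1728 * (4*1)^3 mod 7 = 1
j = 1 * 3^(-1) mod 7 = 5

j = 5 (mod 7)


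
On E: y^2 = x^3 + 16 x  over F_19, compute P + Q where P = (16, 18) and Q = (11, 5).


P != Q, so use the chord formula.
s = (y2 - y1) / (x2 - x1) = (6) / (14) mod 19 = 14
x3 = s^2 - x1 - x2 mod 19 = 14^2 - 16 - 11 = 17
y3 = s (x1 - x3) - y1 mod 19 = 14 * (16 - 17) - 18 = 6

P + Q = (17, 6)


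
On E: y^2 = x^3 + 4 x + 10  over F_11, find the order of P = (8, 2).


Compute successive multiples of P until we hit O:
  1P = (8, 2)
  2P = (9, 4)
  3P = (9, 7)
  4P = (8, 9)
  5P = O

ord(P) = 5


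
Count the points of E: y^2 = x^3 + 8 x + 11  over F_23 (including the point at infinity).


For each x in F_23, count y with y^2 = x^3 + 8 x + 11 mod 23:
  x = 2: RHS = 12, y in [9, 14]  -> 2 point(s)
  x = 3: RHS = 16, y in [4, 19]  -> 2 point(s)
  x = 8: RHS = 12, y in [9, 14]  -> 2 point(s)
  x = 11: RHS = 4, y in [2, 21]  -> 2 point(s)
  x = 12: RHS = 18, y in [8, 15]  -> 2 point(s)
  x = 13: RHS = 12, y in [9, 14]  -> 2 point(s)
  x = 16: RHS = 3, y in [7, 16]  -> 2 point(s)
  x = 17: RHS = 0, y in [0]  -> 1 point(s)
  x = 20: RHS = 6, y in [11, 12]  -> 2 point(s)
  x = 22: RHS = 2, y in [5, 18]  -> 2 point(s)
Affine points: 19. Add the point at infinity: total = 20.

#E(F_23) = 20


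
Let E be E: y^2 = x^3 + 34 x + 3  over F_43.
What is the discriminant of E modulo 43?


4 a^3 + 27 b^2 = 4*34^3 + 27*3^2 = 157216 + 243 = 157459
Delta = -16 * (157459) = -2519344
Delta mod 43 = 26

Delta = 26 (mod 43)


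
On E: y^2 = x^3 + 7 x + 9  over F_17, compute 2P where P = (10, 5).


Doubling: s = (3 x1^2 + a) / (2 y1)
s = (3*10^2 + 7) / (2*5) mod 17 = 12
x3 = s^2 - 2 x1 mod 17 = 12^2 - 2*10 = 5
y3 = s (x1 - x3) - y1 mod 17 = 12 * (10 - 5) - 5 = 4

2P = (5, 4)


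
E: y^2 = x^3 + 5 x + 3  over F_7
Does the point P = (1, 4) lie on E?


Check whether y^2 = x^3 + 5 x + 3 (mod 7) for (x, y) = (1, 4).
LHS: y^2 = 4^2 mod 7 = 2
RHS: x^3 + 5 x + 3 = 1^3 + 5*1 + 3 mod 7 = 2
LHS = RHS

Yes, on the curve


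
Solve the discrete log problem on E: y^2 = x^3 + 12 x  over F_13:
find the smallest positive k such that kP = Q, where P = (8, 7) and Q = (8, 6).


Enumerate multiples of P until we hit Q = (8, 6):
  1P = (8, 7)
  2P = (0, 0)
  3P = (8, 6)
Match found at i = 3.

k = 3


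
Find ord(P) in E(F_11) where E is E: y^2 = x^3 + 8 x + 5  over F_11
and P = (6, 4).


Compute successive multiples of P until we hit O:
  1P = (6, 4)
  2P = (3, 1)
  3P = (3, 10)
  4P = (6, 7)
  5P = O

ord(P) = 5


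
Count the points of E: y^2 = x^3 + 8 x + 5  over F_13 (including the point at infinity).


For each x in F_13, count y with y^2 = x^3 + 8 x + 5 mod 13:
  x = 1: RHS = 1, y in [1, 12]  -> 2 point(s)
  x = 2: RHS = 3, y in [4, 9]  -> 2 point(s)
  x = 3: RHS = 4, y in [2, 11]  -> 2 point(s)
  x = 4: RHS = 10, y in [6, 7]  -> 2 point(s)
  x = 5: RHS = 1, y in [1, 12]  -> 2 point(s)
  x = 6: RHS = 9, y in [3, 10]  -> 2 point(s)
  x = 7: RHS = 1, y in [1, 12]  -> 2 point(s)
  x = 8: RHS = 9, y in [3, 10]  -> 2 point(s)
  x = 9: RHS = 0, y in [0]  -> 1 point(s)
  x = 12: RHS = 9, y in [3, 10]  -> 2 point(s)
Affine points: 19. Add the point at infinity: total = 20.

#E(F_13) = 20


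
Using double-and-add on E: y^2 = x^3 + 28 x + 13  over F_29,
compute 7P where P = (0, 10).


k = 7 = 111_2 (binary, LSB first: 111)
Double-and-add from P = (0, 10):
  bit 0 = 1: acc = O + (0, 10) = (0, 10)
  bit 1 = 1: acc = (0, 10) + (24, 26) = (28, 10)
  bit 2 = 1: acc = (28, 10) + (1, 19) = (13, 14)

7P = (13, 14)


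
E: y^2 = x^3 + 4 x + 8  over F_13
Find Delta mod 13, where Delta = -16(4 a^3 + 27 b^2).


4 a^3 + 27 b^2 = 4*4^3 + 27*8^2 = 256 + 1728 = 1984
Delta = -16 * (1984) = -31744
Delta mod 13 = 2

Delta = 2 (mod 13)


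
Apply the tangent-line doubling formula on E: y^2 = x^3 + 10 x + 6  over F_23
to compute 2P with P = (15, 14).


Doubling: s = (3 x1^2 + a) / (2 y1)
s = (3*15^2 + 10) / (2*14) mod 23 = 22
x3 = s^2 - 2 x1 mod 23 = 22^2 - 2*15 = 17
y3 = s (x1 - x3) - y1 mod 23 = 22 * (15 - 17) - 14 = 11

2P = (17, 11)


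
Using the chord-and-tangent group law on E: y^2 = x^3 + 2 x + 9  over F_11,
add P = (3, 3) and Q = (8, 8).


P != Q, so use the chord formula.
s = (y2 - y1) / (x2 - x1) = (5) / (5) mod 11 = 1
x3 = s^2 - x1 - x2 mod 11 = 1^2 - 3 - 8 = 1
y3 = s (x1 - x3) - y1 mod 11 = 1 * (3 - 1) - 3 = 10

P + Q = (1, 10)


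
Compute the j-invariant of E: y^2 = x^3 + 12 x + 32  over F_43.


Delta = -16(4 a^3 + 27 b^2) mod 43 = 20
-1728 * (4 a)^3 = -1728 * (4*12)^3 mod 43 = 32
j = 32 * 20^(-1) mod 43 = 36

j = 36 (mod 43)


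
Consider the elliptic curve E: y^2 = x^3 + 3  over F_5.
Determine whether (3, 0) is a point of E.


Check whether y^2 = x^3 + 0 x + 3 (mod 5) for (x, y) = (3, 0).
LHS: y^2 = 0^2 mod 5 = 0
RHS: x^3 + 0 x + 3 = 3^3 + 0*3 + 3 mod 5 = 0
LHS = RHS

Yes, on the curve


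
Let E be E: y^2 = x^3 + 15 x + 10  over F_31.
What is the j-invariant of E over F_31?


Delta = -16(4 a^3 + 27 b^2) mod 31 = 22
-1728 * (4 a)^3 = -1728 * (4*15)^3 mod 31 = 29
j = 29 * 22^(-1) mod 31 = 14

j = 14 (mod 31)


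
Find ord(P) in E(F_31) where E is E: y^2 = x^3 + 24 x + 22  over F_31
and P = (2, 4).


Compute successive multiples of P until we hit O:
  1P = (2, 4)
  2P = (24, 21)
  3P = (30, 11)
  4P = (1, 4)
  5P = (28, 27)
  6P = (11, 25)
  7P = (20, 16)
  8P = (6, 14)
  ... (continuing to 17P)
  17P = O

ord(P) = 17


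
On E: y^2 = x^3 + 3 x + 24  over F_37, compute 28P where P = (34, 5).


k = 28 = 11100_2 (binary, LSB first: 00111)
Double-and-add from P = (34, 5):
  bit 0 = 0: acc unchanged = O
  bit 1 = 0: acc unchanged = O
  bit 2 = 1: acc = O + (19, 13) = (19, 13)
  bit 3 = 1: acc = (19, 13) + (27, 20) = (12, 7)
  bit 4 = 1: acc = (12, 7) + (9, 22) = (4, 27)

28P = (4, 27)


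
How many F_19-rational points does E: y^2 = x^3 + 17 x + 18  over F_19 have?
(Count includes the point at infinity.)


For each x in F_19, count y with y^2 = x^3 + 17 x + 18 mod 19:
  x = 1: RHS = 17, y in [6, 13]  -> 2 point(s)
  x = 3: RHS = 1, y in [1, 18]  -> 2 point(s)
  x = 4: RHS = 17, y in [6, 13]  -> 2 point(s)
  x = 5: RHS = 0, y in [0]  -> 1 point(s)
  x = 7: RHS = 5, y in [9, 10]  -> 2 point(s)
  x = 8: RHS = 1, y in [1, 18]  -> 2 point(s)
  x = 9: RHS = 7, y in [8, 11]  -> 2 point(s)
  x = 11: RHS = 16, y in [4, 15]  -> 2 point(s)
  x = 13: RHS = 4, y in [2, 17]  -> 2 point(s)
  x = 14: RHS = 17, y in [6, 13]  -> 2 point(s)
  x = 15: RHS = 0, y in [0]  -> 1 point(s)
  x = 16: RHS = 16, y in [4, 15]  -> 2 point(s)
  x = 18: RHS = 0, y in [0]  -> 1 point(s)
Affine points: 23. Add the point at infinity: total = 24.

#E(F_19) = 24


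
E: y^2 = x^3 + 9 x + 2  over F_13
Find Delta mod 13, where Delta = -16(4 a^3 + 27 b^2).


4 a^3 + 27 b^2 = 4*9^3 + 27*2^2 = 2916 + 108 = 3024
Delta = -16 * (3024) = -48384
Delta mod 13 = 2

Delta = 2 (mod 13)


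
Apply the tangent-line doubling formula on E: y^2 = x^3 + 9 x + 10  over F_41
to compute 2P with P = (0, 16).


Doubling: s = (3 x1^2 + a) / (2 y1)
s = (3*0^2 + 9) / (2*16) mod 41 = 40
x3 = s^2 - 2 x1 mod 41 = 40^2 - 2*0 = 1
y3 = s (x1 - x3) - y1 mod 41 = 40 * (0 - 1) - 16 = 26

2P = (1, 26)


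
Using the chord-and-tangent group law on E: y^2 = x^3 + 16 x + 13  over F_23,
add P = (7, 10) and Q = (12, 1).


P != Q, so use the chord formula.
s = (y2 - y1) / (x2 - x1) = (14) / (5) mod 23 = 12
x3 = s^2 - x1 - x2 mod 23 = 12^2 - 7 - 12 = 10
y3 = s (x1 - x3) - y1 mod 23 = 12 * (7 - 10) - 10 = 0

P + Q = (10, 0)


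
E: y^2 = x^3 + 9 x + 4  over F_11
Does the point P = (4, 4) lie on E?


Check whether y^2 = x^3 + 9 x + 4 (mod 11) for (x, y) = (4, 4).
LHS: y^2 = 4^2 mod 11 = 5
RHS: x^3 + 9 x + 4 = 4^3 + 9*4 + 4 mod 11 = 5
LHS = RHS

Yes, on the curve


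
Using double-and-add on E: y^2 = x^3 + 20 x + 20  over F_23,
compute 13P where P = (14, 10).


k = 13 = 1101_2 (binary, LSB first: 1011)
Double-and-add from P = (14, 10):
  bit 0 = 1: acc = O + (14, 10) = (14, 10)
  bit 1 = 0: acc unchanged = (14, 10)
  bit 2 = 1: acc = (14, 10) + (21, 15) = (4, 7)
  bit 3 = 1: acc = (4, 7) + (8, 5) = (17, 11)

13P = (17, 11)


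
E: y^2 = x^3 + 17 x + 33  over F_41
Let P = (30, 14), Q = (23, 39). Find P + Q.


P != Q, so use the chord formula.
s = (y2 - y1) / (x2 - x1) = (25) / (34) mod 41 = 14
x3 = s^2 - x1 - x2 mod 41 = 14^2 - 30 - 23 = 20
y3 = s (x1 - x3) - y1 mod 41 = 14 * (30 - 20) - 14 = 3

P + Q = (20, 3)


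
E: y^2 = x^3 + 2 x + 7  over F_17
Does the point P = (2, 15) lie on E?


Check whether y^2 = x^3 + 2 x + 7 (mod 17) for (x, y) = (2, 15).
LHS: y^2 = 15^2 mod 17 = 4
RHS: x^3 + 2 x + 7 = 2^3 + 2*2 + 7 mod 17 = 2
LHS != RHS

No, not on the curve


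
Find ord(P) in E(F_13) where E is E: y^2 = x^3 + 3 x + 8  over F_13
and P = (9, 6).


Compute successive multiples of P until we hit O:
  1P = (9, 6)
  2P = (9, 7)
  3P = O

ord(P) = 3


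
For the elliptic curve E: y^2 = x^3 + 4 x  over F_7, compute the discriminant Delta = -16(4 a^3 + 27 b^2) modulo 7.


4 a^3 + 27 b^2 = 4*4^3 + 27*0^2 = 256 + 0 = 256
Delta = -16 * (256) = -4096
Delta mod 7 = 6

Delta = 6 (mod 7)


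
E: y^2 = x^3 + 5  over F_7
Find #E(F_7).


For each x in F_7, count y with y^2 = x^3 + 0 x + 5 mod 7:
  x = 3: RHS = 4, y in [2, 5]  -> 2 point(s)
  x = 5: RHS = 4, y in [2, 5]  -> 2 point(s)
  x = 6: RHS = 4, y in [2, 5]  -> 2 point(s)
Affine points: 6. Add the point at infinity: total = 7.

#E(F_7) = 7
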